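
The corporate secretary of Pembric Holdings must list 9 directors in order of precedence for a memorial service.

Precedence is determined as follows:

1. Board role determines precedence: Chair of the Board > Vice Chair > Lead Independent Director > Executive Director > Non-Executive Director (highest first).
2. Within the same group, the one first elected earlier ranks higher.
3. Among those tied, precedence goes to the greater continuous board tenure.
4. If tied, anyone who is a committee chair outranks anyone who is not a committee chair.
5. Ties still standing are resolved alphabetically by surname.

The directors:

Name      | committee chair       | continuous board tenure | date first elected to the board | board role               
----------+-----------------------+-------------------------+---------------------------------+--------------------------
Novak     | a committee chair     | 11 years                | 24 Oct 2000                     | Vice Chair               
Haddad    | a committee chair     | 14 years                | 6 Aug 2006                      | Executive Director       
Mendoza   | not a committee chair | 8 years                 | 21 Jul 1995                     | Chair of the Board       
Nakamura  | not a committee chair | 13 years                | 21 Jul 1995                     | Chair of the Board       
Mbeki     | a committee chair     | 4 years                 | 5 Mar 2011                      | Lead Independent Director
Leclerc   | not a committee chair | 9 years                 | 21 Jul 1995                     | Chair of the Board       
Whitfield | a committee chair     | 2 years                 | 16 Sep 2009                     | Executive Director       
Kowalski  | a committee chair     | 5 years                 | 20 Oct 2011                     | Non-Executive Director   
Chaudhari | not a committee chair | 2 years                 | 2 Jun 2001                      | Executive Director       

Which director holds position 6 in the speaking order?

Chaudhari

By board role: Nakamura, Leclerc and Mendoza (Chair of the Board); then Novak (Vice Chair); then Mbeki (Lead Independent Director); then Chaudhari, Haddad and Whitfield (Executive Director); then Kowalski (Non-Executive Director).
Nakamura, Leclerc and Mendoza all have date first elected to the board 21 Jul 1995, so the next rule applies.
Among Nakamura, Leclerc and Mendoza, by continuous board tenure (higher first): Nakamura (13 years) before Leclerc (9 years) before Mendoza (8 years).
Among Chaudhari, Haddad and Whitfield, by date first elected to the board (earlier first): Chaudhari (2 Jun 2001) before Haddad (6 Aug 2006) before Whitfield (16 Sep 2009).
Order: Nakamura, Leclerc, Mendoza, Novak, Mbeki, Chaudhari, Haddad, Whitfield, Kowalski.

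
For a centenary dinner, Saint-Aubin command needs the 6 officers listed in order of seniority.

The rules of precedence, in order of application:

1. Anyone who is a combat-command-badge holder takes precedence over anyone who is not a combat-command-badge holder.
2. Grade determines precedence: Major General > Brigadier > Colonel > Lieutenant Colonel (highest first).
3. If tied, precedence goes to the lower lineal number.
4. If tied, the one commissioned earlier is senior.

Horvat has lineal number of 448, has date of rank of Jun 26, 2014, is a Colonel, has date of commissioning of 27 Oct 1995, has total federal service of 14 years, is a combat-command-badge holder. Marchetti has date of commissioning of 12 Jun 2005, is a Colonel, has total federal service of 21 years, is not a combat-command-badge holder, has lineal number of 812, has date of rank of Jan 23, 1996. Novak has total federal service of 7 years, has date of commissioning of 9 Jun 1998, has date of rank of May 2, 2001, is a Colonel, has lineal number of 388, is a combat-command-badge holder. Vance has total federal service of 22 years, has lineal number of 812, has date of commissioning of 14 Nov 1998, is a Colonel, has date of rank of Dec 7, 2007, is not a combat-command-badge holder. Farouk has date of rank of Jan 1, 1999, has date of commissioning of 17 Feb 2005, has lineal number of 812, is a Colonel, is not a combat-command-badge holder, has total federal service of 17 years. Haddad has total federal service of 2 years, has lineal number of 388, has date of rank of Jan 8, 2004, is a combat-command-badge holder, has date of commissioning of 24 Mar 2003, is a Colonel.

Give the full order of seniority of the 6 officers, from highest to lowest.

Novak, Haddad, Horvat, Vance, Farouk, Marchetti

By the first rule: Novak, Haddad and Horvat (each a combat-command-badge holder); then Vance, Farouk and Marchetti (each not a combat-command-badge holder).
Novak, Haddad and Horvat are each Colonel, so the next rule applies.
Among Novak, Haddad and Horvat, by lineal number (lower first): Novak and Haddad (388) before Horvat (448).
Among Novak and Haddad, by date of commissioning (earlier first): Novak (9 Jun 1998) before Haddad (24 Mar 2003).
Vance, Farouk and Marchetti are each Colonel, so the next rule applies.
Vance, Farouk and Marchetti all have lineal number 812, so the next rule applies.
Among Vance, Farouk and Marchetti, by date of commissioning (earlier first): Vance (14 Nov 1998) before Farouk (17 Feb 2005) before Marchetti (12 Jun 2005).
Full order: Novak, Haddad, Horvat, Vance, Farouk, Marchetti.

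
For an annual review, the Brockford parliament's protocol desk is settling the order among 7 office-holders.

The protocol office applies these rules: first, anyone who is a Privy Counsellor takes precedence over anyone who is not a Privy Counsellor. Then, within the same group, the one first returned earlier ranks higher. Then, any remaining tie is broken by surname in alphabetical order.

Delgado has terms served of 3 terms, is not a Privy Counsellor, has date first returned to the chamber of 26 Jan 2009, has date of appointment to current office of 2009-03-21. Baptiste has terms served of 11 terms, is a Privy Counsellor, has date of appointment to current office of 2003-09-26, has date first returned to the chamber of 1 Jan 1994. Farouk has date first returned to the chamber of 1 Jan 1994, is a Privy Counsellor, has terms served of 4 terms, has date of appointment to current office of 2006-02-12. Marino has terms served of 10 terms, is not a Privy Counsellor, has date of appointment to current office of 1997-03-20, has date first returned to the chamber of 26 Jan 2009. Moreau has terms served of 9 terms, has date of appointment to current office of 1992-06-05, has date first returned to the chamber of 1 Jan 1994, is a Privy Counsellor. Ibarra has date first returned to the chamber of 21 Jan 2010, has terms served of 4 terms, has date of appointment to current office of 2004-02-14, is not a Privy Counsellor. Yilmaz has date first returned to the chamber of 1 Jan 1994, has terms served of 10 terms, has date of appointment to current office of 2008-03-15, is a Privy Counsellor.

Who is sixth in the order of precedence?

Marino

By the first rule: Baptiste, Farouk, Moreau and Yilmaz (each a Privy Counsellor); then Delgado, Marino and Ibarra (each not a Privy Counsellor).
Baptiste, Farouk, Moreau and Yilmaz all have date first returned to the chamber 1 Jan 1994, so the next rule applies.
Among Baptiste, Farouk, Moreau and Yilmaz, alphabetically by surname: Baptiste before Farouk before Moreau before Yilmaz.
Among Delgado, Marino and Ibarra, by date first returned to the chamber (earlier first): Delgado and Marino (26 Jan 2009) before Ibarra (21 Jan 2010).
Among Delgado and Marino, alphabetically by surname: Delgado before Marino.
Order: Baptiste, Farouk, Moreau, Yilmaz, Delgado, Marino, Ibarra.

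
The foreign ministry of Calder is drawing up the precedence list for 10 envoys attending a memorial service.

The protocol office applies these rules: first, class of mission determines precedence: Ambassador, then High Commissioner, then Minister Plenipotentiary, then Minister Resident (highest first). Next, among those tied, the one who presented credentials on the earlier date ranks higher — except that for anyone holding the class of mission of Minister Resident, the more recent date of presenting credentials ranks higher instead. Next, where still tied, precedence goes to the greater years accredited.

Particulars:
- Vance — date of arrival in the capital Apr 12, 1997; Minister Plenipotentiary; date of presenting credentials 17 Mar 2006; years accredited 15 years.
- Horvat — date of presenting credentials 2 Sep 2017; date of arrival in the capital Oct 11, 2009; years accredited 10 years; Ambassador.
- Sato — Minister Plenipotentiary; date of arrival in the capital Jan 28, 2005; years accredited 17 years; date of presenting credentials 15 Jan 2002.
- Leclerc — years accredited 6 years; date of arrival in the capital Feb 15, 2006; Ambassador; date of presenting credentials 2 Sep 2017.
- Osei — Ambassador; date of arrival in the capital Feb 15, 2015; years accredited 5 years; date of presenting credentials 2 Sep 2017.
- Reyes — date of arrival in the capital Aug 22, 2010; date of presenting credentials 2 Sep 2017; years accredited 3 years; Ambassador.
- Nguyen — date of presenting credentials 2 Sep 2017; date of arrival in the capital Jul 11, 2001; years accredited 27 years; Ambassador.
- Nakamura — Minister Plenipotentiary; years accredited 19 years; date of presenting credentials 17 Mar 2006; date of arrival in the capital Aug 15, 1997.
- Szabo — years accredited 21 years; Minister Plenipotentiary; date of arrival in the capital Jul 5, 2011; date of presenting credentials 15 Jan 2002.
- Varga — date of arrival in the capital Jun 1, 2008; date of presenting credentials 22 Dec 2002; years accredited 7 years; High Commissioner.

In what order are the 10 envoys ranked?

Nguyen, Horvat, Leclerc, Osei, Reyes, Varga, Szabo, Sato, Nakamura, Vance

By class of mission: Nguyen, Horvat, Leclerc, Osei and Reyes (Ambassador); then Varga (High Commissioner); then Szabo, Sato, Nakamura and Vance (Minister Plenipotentiary).
Nguyen, Horvat, Leclerc, Osei and Reyes all have date of presenting credentials 2 Sep 2017, so the next rule applies.
Among Nguyen, Horvat, Leclerc, Osei and Reyes, by years accredited (higher first): Nguyen (27 years) before Horvat (10 years) before Leclerc (6 years) before Osei (5 years) before Reyes (3 years).
Among Szabo, Sato, Nakamura and Vance, by date of presenting credentials (earlier first): Szabo and Sato (15 Jan 2002) before Nakamura and Vance (17 Mar 2006).
Among Szabo and Sato, by years accredited (higher first): Szabo (21 years) before Sato (17 years).
Among Nakamura and Vance, by years accredited (higher first): Nakamura (19 years) before Vance (15 years).
Full order: Nguyen, Horvat, Leclerc, Osei, Reyes, Varga, Szabo, Sato, Nakamura, Vance.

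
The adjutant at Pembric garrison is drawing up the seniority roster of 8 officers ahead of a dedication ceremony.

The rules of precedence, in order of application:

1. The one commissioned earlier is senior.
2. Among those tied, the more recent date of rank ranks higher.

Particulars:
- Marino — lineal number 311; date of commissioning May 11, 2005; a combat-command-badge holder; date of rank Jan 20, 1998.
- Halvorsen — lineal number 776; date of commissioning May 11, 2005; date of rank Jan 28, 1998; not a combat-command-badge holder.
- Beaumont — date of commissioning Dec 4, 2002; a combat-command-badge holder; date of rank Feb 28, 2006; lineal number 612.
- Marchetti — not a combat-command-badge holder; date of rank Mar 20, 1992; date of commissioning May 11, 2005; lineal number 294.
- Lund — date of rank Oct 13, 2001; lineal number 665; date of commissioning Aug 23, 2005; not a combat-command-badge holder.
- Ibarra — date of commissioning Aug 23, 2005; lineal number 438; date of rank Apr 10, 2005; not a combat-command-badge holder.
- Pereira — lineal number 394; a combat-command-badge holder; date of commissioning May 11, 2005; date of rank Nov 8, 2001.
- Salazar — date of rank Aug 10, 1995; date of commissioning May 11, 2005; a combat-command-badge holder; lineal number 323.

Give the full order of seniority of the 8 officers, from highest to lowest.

By date of commissioning (earlier first): Beaumont (Dec 4, 2002); then Pereira, Halvorsen, Marino, Salazar and Marchetti (each May 11, 2005); then Ibarra and Lund (both Aug 23, 2005).
Among Pereira, Halvorsen, Marino, Salazar and Marchetti, by date of rank (later first): Pereira (Nov 8, 2001) before Halvorsen (Jan 28, 1998) before Marino (Jan 20, 1998) before Salazar (Aug 10, 1995) before Marchetti (Mar 20, 1992).
Among Ibarra and Lund, by date of rank (later first): Ibarra (Apr 10, 2005) before Lund (Oct 13, 2001).
Full order: Beaumont, Pereira, Halvorsen, Marino, Salazar, Marchetti, Ibarra, Lund.

Beaumont, Pereira, Halvorsen, Marino, Salazar, Marchetti, Ibarra, Lund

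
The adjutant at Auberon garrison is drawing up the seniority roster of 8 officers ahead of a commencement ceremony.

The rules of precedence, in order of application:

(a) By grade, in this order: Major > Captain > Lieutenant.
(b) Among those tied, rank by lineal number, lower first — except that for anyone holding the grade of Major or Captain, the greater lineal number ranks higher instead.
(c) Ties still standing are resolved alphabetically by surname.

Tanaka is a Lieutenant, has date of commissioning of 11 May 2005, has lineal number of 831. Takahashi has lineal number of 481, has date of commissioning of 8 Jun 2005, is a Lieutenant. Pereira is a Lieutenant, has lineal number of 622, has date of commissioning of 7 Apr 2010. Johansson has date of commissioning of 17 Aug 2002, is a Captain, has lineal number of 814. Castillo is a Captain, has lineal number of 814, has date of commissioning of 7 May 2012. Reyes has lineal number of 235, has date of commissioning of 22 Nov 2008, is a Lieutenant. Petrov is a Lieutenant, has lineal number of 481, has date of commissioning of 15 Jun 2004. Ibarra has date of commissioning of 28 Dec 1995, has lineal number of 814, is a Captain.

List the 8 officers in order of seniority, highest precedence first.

By grade: Castillo, Ibarra and Johansson (Captain); then Reyes, Petrov, Takahashi, Pereira and Tanaka (Lieutenant).
Castillo, Ibarra and Johansson all have lineal number 814, so the next rule applies.
Among Castillo, Ibarra and Johansson, alphabetically by surname: Castillo before Ibarra before Johansson.
Among Reyes, Petrov, Takahashi, Pereira and Tanaka, by lineal number (lower first): Reyes (235) before Petrov and Takahashi (481) before Pereira (622) before Tanaka (831).
Among Petrov and Takahashi, alphabetically by surname: Petrov before Takahashi.
Full order: Castillo, Ibarra, Johansson, Reyes, Petrov, Takahashi, Pereira, Tanaka.

Castillo, Ibarra, Johansson, Reyes, Petrov, Takahashi, Pereira, Tanaka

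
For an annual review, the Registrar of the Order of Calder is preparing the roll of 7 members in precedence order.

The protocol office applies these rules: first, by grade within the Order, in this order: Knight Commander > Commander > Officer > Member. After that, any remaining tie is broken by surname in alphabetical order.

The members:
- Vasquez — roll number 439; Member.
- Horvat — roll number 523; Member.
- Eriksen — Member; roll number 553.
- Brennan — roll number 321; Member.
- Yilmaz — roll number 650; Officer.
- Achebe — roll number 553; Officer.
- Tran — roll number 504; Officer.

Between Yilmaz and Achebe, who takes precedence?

Achebe

By grade within the Order: Achebe, Tran and Yilmaz (Officer); then Brennan, Eriksen, Horvat and Vasquez (Member).
Among Achebe, Tran and Yilmaz, alphabetically by surname: Achebe before Tran before Yilmaz.
Among Brennan, Eriksen, Horvat and Vasquez, alphabetically by surname: Brennan before Eriksen before Horvat before Vasquez.
So Achebe takes precedence.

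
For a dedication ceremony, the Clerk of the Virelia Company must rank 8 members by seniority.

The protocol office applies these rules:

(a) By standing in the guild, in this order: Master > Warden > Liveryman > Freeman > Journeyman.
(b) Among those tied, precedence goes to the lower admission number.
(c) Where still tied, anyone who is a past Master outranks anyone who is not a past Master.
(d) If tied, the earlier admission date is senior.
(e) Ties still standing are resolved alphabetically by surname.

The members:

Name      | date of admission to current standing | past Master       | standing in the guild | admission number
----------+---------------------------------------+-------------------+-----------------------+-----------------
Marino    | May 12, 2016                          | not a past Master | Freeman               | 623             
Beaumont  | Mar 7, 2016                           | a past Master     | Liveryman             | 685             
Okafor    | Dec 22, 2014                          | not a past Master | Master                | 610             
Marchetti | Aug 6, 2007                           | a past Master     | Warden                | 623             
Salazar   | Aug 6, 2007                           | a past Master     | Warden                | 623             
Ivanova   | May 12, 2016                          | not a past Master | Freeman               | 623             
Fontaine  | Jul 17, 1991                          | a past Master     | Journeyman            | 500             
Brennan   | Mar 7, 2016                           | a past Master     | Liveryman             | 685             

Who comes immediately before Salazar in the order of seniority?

By standing in the guild: Okafor (Master); then Marchetti and Salazar (Warden); then Beaumont and Brennan (Liveryman); then Ivanova and Marino (Freeman); then Fontaine (Journeyman).
Marchetti and Salazar both have admission number 623, so the next rule applies.
Marchetti and Salazar are each a past Master, so the next rule applies.
Marchetti and Salazar both have date of admission to current standing Aug 6, 2007, so the next rule applies.
Among Marchetti and Salazar, alphabetically by surname: Marchetti before Salazar.
Beaumont and Brennan both have admission number 685, so the next rule applies.
Beaumont and Brennan are each a past Master, so the next rule applies.
Beaumont and Brennan both have date of admission to current standing Mar 7, 2016, so the next rule applies.
Among Beaumont and Brennan, alphabetically by surname: Beaumont before Brennan.
Ivanova and Marino both have admission number 623, so the next rule applies.
Ivanova and Marino are each not a past Master, so the next rule applies.
Ivanova and Marino both have date of admission to current standing May 12, 2016, so the next rule applies.
Among Ivanova and Marino, alphabetically by surname: Ivanova before Marino.
Order: Okafor, Marchetti, Salazar, Beaumont, Brennan, Ivanova, Marino, Fontaine.

Marchetti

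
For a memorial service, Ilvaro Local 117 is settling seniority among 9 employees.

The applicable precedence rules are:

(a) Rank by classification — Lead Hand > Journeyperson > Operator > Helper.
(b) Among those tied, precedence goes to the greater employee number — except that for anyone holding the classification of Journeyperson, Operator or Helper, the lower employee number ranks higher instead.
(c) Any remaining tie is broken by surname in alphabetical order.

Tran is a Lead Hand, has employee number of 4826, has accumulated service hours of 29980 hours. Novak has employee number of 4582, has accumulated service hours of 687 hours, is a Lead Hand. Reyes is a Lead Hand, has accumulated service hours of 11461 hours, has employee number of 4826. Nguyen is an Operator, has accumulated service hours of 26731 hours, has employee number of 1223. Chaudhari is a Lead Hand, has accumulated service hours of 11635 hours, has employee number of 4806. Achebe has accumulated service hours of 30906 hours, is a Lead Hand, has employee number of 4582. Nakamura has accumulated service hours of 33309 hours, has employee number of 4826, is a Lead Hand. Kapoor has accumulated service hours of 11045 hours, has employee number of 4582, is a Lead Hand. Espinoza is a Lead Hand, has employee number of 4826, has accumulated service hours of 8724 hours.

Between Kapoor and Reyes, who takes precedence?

By classification: Espinoza, Nakamura, Reyes, Tran, Chaudhari, Achebe, Kapoor and Novak (Lead Hand); then Nguyen (Operator).
Among Espinoza, Nakamura, Reyes, Tran, Chaudhari, Achebe, Kapoor and Novak, by employee number (higher first): Espinoza, Nakamura, Reyes and Tran (4826) before Chaudhari (4806) before Achebe, Kapoor and Novak (4582).
Among Espinoza, Nakamura, Reyes and Tran, alphabetically by surname: Espinoza before Nakamura before Reyes before Tran.
Among Achebe, Kapoor and Novak, alphabetically by surname: Achebe before Kapoor before Novak.
So Reyes takes precedence.

Reyes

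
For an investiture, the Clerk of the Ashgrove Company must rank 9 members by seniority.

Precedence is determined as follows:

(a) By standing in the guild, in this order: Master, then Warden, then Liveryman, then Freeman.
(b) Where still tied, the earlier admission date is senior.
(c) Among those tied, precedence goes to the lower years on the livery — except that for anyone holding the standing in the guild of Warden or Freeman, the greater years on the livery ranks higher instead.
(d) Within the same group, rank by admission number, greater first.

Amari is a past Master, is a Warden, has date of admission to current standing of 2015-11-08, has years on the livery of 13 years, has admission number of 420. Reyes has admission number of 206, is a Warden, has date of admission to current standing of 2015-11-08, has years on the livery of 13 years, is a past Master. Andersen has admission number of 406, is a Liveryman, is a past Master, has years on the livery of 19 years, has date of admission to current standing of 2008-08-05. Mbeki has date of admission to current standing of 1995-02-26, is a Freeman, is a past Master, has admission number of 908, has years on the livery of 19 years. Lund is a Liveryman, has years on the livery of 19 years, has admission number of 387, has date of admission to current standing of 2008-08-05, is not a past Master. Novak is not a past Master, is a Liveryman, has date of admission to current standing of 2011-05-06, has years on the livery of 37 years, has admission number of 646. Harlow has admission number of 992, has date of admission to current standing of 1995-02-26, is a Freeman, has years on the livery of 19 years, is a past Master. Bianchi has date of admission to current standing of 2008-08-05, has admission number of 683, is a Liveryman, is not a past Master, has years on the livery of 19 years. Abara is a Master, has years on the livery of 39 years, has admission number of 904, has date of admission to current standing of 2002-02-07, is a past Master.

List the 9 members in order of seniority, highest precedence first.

Abara, Amari, Reyes, Bianchi, Andersen, Lund, Novak, Harlow, Mbeki

By standing in the guild: Abara (Master); then Amari and Reyes (Warden); then Bianchi, Andersen, Lund and Novak (Liveryman); then Harlow and Mbeki (Freeman).
Amari and Reyes both have date of admission to current standing 2015-11-08, so the next rule applies.
Amari and Reyes both have years on the livery 13 years, so the next rule applies.
Among Amari and Reyes, by admission number (higher first): Amari (420) before Reyes (206).
Among Bianchi, Andersen, Lund and Novak, by date of admission to current standing (earlier first): Bianchi, Andersen and Lund (2008-08-05) before Novak (2011-05-06).
Bianchi, Andersen and Lund all have years on the livery 19 years, so the next rule applies.
Among Bianchi, Andersen and Lund, by admission number (higher first): Bianchi (683) before Andersen (406) before Lund (387).
Harlow and Mbeki both have date of admission to current standing 1995-02-26, so the next rule applies.
Harlow and Mbeki both have years on the livery 19 years, so the next rule applies.
Among Harlow and Mbeki, by admission number (higher first): Harlow (992) before Mbeki (908).
Full order: Abara, Amari, Reyes, Bianchi, Andersen, Lund, Novak, Harlow, Mbeki.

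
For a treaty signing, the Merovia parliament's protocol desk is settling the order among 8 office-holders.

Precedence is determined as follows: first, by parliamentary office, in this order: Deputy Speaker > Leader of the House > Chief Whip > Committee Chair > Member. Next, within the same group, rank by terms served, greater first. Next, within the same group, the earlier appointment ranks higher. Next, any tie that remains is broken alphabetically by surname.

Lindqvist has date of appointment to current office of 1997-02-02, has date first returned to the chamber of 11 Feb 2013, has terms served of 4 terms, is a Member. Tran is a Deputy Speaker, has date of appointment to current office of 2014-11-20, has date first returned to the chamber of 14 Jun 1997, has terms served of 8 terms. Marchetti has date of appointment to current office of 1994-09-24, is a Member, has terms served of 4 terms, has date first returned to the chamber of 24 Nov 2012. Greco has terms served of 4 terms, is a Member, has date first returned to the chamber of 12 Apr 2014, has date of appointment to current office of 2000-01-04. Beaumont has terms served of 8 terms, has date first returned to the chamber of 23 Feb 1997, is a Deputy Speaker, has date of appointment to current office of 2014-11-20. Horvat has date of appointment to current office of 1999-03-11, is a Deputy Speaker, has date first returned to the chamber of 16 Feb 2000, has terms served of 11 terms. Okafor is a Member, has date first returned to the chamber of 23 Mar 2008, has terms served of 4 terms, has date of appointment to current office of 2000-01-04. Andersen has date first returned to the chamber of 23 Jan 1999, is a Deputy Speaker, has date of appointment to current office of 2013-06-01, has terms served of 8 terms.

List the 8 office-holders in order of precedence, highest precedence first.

By parliamentary office: Horvat, Andersen, Beaumont and Tran (Deputy Speaker); then Marchetti, Lindqvist, Greco and Okafor (Member).
Among Horvat, Andersen, Beaumont and Tran, by terms served (higher first): Horvat (11 terms) before Andersen, Beaumont and Tran (8 terms).
Among Andersen, Beaumont and Tran, by date of appointment to current office (earlier first): Andersen (2013-06-01) before Beaumont and Tran (2014-11-20).
Among Beaumont and Tran, alphabetically by surname: Beaumont before Tran.
Marchetti, Lindqvist, Greco and Okafor all have terms served 4 terms, so the next rule applies.
Among Marchetti, Lindqvist, Greco and Okafor, by date of appointment to current office (earlier first): Marchetti (1994-09-24) before Lindqvist (1997-02-02) before Greco and Okafor (2000-01-04).
Among Greco and Okafor, alphabetically by surname: Greco before Okafor.
Full order: Horvat, Andersen, Beaumont, Tran, Marchetti, Lindqvist, Greco, Okafor.

Horvat, Andersen, Beaumont, Tran, Marchetti, Lindqvist, Greco, Okafor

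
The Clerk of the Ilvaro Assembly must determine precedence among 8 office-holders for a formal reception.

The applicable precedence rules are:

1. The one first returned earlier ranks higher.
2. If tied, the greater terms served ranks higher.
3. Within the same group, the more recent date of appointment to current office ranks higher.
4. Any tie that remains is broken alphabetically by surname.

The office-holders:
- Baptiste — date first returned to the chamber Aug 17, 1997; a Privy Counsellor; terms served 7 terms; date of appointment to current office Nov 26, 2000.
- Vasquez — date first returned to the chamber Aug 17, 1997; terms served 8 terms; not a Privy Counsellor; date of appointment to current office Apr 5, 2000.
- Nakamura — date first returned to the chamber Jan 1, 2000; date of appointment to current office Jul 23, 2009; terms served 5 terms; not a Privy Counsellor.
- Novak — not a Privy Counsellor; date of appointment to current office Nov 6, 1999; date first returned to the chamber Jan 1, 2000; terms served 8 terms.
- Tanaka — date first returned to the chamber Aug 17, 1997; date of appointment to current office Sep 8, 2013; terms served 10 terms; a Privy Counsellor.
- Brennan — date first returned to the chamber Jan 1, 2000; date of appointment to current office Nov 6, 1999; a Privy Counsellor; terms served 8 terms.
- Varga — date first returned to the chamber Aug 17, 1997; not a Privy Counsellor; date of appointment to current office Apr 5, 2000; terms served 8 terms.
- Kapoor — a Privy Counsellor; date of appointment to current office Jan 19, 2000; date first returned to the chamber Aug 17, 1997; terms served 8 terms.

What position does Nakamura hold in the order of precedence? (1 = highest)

8

By date first returned to the chamber (earlier first): Tanaka, Varga, Vasquez, Kapoor and Baptiste (each Aug 17, 1997); then Brennan, Novak and Nakamura (each Jan 1, 2000).
Among Tanaka, Varga, Vasquez, Kapoor and Baptiste, by terms served (higher first): Tanaka (10 terms) before Varga, Vasquez and Kapoor (8 terms) before Baptiste (7 terms).
Among Varga, Vasquez and Kapoor, by date of appointment to current office (later first): Varga and Vasquez (Apr 5, 2000) before Kapoor (Jan 19, 2000).
Among Varga and Vasquez, alphabetically by surname: Varga before Vasquez.
Among Brennan, Novak and Nakamura, by terms served (higher first): Brennan and Novak (8 terms) before Nakamura (5 terms).
Brennan and Novak both have date of appointment to current office Nov 6, 1999, so the next rule applies.
Among Brennan and Novak, alphabetically by surname: Brennan before Novak.
Order: Tanaka, Varga, Vasquez, Kapoor, Baptiste, Brennan, Novak, Nakamura. So position 8.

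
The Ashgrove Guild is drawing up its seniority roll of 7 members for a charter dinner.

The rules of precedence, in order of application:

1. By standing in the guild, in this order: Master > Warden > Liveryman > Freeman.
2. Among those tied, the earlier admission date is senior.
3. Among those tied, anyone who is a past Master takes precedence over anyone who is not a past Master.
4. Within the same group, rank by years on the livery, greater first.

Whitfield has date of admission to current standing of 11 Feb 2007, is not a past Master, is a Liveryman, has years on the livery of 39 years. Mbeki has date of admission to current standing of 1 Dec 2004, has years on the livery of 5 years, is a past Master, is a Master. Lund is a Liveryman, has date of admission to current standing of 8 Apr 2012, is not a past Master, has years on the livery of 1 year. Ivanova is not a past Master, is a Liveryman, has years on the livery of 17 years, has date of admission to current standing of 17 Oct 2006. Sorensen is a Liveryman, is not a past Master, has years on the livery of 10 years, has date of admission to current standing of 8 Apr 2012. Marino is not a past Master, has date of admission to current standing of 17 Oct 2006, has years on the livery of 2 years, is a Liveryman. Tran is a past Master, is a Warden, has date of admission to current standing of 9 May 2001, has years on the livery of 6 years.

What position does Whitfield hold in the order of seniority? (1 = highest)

5

By standing in the guild: Mbeki (Master); then Tran (Warden); then Ivanova, Marino, Whitfield, Sorensen and Lund (Liveryman).
Among Ivanova, Marino, Whitfield, Sorensen and Lund, by date of admission to current standing (earlier first): Ivanova and Marino (17 Oct 2006) before Whitfield (11 Feb 2007) before Sorensen and Lund (8 Apr 2012).
Ivanova and Marino are each not a past Master, so the next rule applies.
Among Ivanova and Marino, by years on the livery (higher first): Ivanova (17 years) before Marino (2 years).
Sorensen and Lund are each not a past Master, so the next rule applies.
Among Sorensen and Lund, by years on the livery (higher first): Sorensen (10 years) before Lund (1 year).
Order: Mbeki, Tran, Ivanova, Marino, Whitfield, Sorensen, Lund. So position 5.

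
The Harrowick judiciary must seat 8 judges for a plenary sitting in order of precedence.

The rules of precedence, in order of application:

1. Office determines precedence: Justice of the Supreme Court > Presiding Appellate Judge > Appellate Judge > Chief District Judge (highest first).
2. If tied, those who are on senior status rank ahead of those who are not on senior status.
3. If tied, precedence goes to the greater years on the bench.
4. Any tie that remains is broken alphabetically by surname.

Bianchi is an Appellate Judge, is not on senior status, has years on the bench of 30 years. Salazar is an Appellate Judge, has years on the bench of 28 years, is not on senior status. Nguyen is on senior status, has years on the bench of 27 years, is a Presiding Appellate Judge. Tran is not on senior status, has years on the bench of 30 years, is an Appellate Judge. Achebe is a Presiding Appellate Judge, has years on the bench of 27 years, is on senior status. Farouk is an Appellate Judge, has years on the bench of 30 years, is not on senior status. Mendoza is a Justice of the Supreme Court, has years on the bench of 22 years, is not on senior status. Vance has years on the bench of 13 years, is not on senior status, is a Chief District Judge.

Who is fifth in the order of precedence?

By office: Mendoza (Justice of the Supreme Court); then Achebe and Nguyen (Presiding Appellate Judge); then Bianchi, Farouk, Tran and Salazar (Appellate Judge); then Vance (Chief District Judge).
Achebe and Nguyen are each on senior status, so the next rule applies.
Achebe and Nguyen both have years on the bench 27 years, so the next rule applies.
Among Achebe and Nguyen, alphabetically by surname: Achebe before Nguyen.
Bianchi, Farouk, Tran and Salazar are each not on senior status, so the next rule applies.
Among Bianchi, Farouk, Tran and Salazar, by years on the bench (higher first): Bianchi, Farouk and Tran (30 years) before Salazar (28 years).
Among Bianchi, Farouk and Tran, alphabetically by surname: Bianchi before Farouk before Tran.
Order: Mendoza, Achebe, Nguyen, Bianchi, Farouk, Tran, Salazar, Vance.

Farouk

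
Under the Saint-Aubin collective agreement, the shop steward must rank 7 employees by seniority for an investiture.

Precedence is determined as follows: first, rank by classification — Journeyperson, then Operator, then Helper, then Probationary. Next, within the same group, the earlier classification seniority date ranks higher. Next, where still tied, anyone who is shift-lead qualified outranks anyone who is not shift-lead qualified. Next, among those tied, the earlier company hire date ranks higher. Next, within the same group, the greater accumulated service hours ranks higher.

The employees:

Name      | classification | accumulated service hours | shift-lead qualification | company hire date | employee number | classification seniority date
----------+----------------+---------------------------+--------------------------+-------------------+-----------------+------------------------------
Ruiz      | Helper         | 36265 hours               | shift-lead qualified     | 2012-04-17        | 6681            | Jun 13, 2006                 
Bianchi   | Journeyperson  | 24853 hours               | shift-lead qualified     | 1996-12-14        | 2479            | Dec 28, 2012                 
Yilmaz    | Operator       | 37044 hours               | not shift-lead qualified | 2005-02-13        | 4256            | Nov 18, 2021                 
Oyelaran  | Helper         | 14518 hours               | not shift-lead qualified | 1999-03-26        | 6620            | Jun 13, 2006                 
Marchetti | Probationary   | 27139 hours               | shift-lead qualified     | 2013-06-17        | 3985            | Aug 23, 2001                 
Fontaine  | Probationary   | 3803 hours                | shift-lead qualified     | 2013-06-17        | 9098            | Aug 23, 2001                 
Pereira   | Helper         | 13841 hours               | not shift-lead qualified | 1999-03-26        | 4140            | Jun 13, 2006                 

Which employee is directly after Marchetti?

By classification: Bianchi (Journeyperson); then Yilmaz (Operator); then Ruiz, Oyelaran and Pereira (Helper); then Marchetti and Fontaine (Probationary).
Ruiz, Oyelaran and Pereira all have classification seniority date Jun 13, 2006, so the next rule applies.
Among Ruiz, Oyelaran and Pereira, shift-lead qualified before not shift-lead qualified: Ruiz (shift-lead qualified) before Oyelaran and Pereira (not shift-lead qualified).
Oyelaran and Pereira both have company hire date 1999-03-26, so the next rule applies.
Among Oyelaran and Pereira, by accumulated service hours (higher first): Oyelaran (14518 hours) before Pereira (13841 hours).
Marchetti and Fontaine both have classification seniority date Aug 23, 2001, so the next rule applies.
Marchetti and Fontaine are each shift-lead qualified, so the next rule applies.
Marchetti and Fontaine both have company hire date 2013-06-17, so the next rule applies.
Among Marchetti and Fontaine, by accumulated service hours (higher first): Marchetti (27139 hours) before Fontaine (3803 hours).
Order: Bianchi, Yilmaz, Ruiz, Oyelaran, Pereira, Marchetti, Fontaine.

Fontaine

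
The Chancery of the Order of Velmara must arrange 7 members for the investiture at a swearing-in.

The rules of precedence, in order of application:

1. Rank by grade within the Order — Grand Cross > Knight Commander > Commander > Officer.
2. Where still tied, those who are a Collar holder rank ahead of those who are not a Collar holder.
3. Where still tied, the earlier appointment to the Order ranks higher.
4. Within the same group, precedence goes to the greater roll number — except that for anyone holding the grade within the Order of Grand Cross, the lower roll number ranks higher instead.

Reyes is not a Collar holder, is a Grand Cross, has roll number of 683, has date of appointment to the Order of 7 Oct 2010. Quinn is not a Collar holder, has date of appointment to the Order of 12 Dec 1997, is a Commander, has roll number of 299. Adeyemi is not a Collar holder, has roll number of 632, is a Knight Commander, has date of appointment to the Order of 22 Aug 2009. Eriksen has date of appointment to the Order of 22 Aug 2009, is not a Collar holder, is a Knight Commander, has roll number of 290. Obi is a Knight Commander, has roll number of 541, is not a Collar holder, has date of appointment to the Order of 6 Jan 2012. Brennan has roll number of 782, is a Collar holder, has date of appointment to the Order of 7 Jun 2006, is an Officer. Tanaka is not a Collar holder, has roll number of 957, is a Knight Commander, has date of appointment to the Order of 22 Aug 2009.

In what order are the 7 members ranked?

By grade within the Order: Reyes (Grand Cross); then Tanaka, Adeyemi, Eriksen and Obi (Knight Commander); then Quinn (Commander); then Brennan (Officer).
Tanaka, Adeyemi, Eriksen and Obi are each not a Collar holder, so the next rule applies.
Among Tanaka, Adeyemi, Eriksen and Obi, by date of appointment to the Order (earlier first): Tanaka, Adeyemi and Eriksen (22 Aug 2009) before Obi (6 Jan 2012).
Among Tanaka, Adeyemi and Eriksen, by roll number (higher first): Tanaka (957) before Adeyemi (632) before Eriksen (290).
Full order: Reyes, Tanaka, Adeyemi, Eriksen, Obi, Quinn, Brennan.

Reyes, Tanaka, Adeyemi, Eriksen, Obi, Quinn, Brennan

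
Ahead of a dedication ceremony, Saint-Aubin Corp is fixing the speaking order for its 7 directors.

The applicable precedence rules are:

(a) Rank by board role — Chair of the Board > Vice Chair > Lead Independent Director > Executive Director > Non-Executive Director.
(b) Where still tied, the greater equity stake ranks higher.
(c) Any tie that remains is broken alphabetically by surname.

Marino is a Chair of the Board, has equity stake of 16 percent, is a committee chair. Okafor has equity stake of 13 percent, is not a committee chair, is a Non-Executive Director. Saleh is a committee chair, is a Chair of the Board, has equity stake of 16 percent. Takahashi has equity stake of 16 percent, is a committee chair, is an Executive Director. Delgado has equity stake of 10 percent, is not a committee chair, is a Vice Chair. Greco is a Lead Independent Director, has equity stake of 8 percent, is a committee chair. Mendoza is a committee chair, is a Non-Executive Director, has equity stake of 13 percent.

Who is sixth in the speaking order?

Mendoza

By board role: Marino and Saleh (Chair of the Board); then Delgado (Vice Chair); then Greco (Lead Independent Director); then Takahashi (Executive Director); then Mendoza and Okafor (Non-Executive Director).
Marino and Saleh both have equity stake 16 percent, so the next rule applies.
Among Marino and Saleh, alphabetically by surname: Marino before Saleh.
Mendoza and Okafor both have equity stake 13 percent, so the next rule applies.
Among Mendoza and Okafor, alphabetically by surname: Mendoza before Okafor.
Order: Marino, Saleh, Delgado, Greco, Takahashi, Mendoza, Okafor.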